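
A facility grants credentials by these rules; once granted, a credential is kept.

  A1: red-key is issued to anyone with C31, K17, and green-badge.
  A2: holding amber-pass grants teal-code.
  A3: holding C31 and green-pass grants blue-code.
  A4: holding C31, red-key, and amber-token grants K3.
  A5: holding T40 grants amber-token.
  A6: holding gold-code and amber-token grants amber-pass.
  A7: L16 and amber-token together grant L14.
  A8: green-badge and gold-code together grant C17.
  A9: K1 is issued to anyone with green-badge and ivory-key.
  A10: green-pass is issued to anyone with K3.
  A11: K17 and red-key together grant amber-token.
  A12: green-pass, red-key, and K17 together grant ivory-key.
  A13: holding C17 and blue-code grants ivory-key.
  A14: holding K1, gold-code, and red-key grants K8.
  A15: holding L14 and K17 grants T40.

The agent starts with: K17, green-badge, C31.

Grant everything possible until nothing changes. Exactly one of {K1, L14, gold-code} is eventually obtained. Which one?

Holding C31, K17, and green-badge grants red-key (A1).
Holding K17 and red-key grants amber-token (A11).
Holding C31, red-key, and amber-token grants K3 (A4).
Holding K3 grants green-pass (A10).
Holding green-pass, red-key, and K17 grants ivory-key (A12).
Holding green-badge and ivory-key grants K1 (A9).
L14 would need L16 and amber-token (A7), but L16 is never granted. No rule produces gold-code, and it is not given.

K1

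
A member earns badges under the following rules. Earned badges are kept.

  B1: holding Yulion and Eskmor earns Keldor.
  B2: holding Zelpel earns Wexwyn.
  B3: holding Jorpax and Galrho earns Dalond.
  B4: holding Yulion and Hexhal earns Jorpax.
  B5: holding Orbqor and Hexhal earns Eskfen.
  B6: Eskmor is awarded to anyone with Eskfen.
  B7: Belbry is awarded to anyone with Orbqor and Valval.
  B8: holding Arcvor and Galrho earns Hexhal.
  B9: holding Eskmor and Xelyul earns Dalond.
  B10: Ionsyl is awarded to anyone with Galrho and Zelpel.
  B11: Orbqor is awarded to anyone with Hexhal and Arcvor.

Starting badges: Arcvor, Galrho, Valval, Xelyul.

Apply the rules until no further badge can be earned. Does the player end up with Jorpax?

Jorpax would need Yulion and Hexhal (B4), but Yulion is never earned.

No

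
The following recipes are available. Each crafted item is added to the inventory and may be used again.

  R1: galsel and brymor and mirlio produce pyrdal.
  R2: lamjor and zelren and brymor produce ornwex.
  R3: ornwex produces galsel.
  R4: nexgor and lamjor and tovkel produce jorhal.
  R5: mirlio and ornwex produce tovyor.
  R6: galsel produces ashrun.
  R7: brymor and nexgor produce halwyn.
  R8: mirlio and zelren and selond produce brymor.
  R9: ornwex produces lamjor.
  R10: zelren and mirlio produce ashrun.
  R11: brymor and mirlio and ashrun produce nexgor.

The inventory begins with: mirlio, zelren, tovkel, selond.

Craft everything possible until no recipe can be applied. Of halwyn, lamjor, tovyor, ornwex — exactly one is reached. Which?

Using R8, mirlio, zelren, and selond make brymor.
zelren and mirlio → ashrun (R10).
brymor and mirlio and ashrun → nexgor (R11).
brymor and nexgor → halwyn (R7).
lamjor would need ornwex (R9), but ornwex is never obtained. ornwex would need lamjor, zelren, and brymor (R2), but lamjor is never obtained. tovyor would need mirlio and ornwex (R5), but ornwex is never obtained.

halwyn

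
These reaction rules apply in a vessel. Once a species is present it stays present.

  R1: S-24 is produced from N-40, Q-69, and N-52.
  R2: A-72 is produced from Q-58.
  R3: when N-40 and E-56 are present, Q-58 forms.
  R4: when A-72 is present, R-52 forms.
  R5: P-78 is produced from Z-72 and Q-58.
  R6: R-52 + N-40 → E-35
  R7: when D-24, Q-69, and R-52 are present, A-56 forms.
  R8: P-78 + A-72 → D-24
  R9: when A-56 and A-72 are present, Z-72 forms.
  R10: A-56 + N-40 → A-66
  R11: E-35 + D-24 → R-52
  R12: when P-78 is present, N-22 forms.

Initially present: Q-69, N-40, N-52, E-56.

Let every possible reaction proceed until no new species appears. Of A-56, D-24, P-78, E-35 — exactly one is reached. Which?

E-35

N-40 and E-56 present → Q-58 forms (R3).
Q-58 present → A-72 forms (R2).
A-72 present → R-52 forms (R4).
R-52 and N-40 present → E-35 forms (R6).
A-56 would need D-24, Q-69, and R-52 (R7), but D-24 never forms. D-24 would need P-78 and A-72 (R8), but P-78 never forms. P-78 would need Z-72 and Q-58 (R5), but Z-72 never forms.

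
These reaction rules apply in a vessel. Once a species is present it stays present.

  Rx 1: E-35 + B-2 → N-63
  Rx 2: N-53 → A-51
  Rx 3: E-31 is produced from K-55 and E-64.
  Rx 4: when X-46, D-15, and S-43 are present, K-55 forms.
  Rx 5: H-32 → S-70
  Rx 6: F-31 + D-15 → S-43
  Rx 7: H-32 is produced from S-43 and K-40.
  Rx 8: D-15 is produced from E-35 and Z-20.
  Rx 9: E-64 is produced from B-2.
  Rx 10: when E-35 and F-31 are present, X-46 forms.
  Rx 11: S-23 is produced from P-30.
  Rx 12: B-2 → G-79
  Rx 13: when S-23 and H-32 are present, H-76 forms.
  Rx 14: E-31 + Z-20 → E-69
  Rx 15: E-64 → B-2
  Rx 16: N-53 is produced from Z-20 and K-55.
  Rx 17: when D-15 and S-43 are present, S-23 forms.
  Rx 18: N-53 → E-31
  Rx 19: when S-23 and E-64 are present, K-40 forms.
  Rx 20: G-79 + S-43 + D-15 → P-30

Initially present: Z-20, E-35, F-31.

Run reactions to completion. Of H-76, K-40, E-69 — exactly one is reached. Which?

E-69

E-35 and F-31 present → X-46 forms (Rx 10).
E-35 and Z-20 present → D-15 forms (Rx 8).
F-31 and D-15 present → S-43 forms (Rx 6).
X-46, D-15, and S-43 present → K-55 forms (Rx 4).
Z-20 and K-55 present → N-53 forms (Rx 16).
N-53 present → E-31 forms (Rx 18).
E-31 and Z-20 present → E-69 forms (Rx 14).
K-40 would need S-23 and E-64 (Rx 19), but E-64 never forms. H-76 would need S-23 and H-32 (Rx 13), but H-32 never forms.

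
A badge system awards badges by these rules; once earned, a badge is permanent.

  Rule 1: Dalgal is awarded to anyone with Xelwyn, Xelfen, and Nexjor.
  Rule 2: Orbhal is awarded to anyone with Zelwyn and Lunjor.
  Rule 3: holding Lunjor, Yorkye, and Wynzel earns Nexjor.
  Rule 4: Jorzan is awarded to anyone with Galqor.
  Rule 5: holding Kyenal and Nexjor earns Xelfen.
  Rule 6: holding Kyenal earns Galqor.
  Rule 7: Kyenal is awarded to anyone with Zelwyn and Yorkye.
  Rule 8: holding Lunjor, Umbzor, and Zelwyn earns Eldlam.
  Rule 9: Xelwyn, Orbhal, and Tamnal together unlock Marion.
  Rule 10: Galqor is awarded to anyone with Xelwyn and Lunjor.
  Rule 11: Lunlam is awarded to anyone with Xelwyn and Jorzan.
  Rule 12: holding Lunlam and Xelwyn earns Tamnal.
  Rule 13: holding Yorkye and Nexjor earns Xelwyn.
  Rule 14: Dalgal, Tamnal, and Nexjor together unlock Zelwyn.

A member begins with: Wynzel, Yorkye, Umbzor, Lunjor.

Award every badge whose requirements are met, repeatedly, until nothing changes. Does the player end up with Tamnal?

With Lunjor, Yorkye, and Wynzel, Nexjor is earned (Rule 3).
With Yorkye and Nexjor, Xelwyn is earned (Rule 13).
With Xelwyn and Lunjor, Galqor is earned (Rule 10).
With Galqor, Jorzan is earned (Rule 4).
With Xelwyn and Jorzan, Lunlam is earned (Rule 11).
With Lunlam and Xelwyn, Tamnal is earned (Rule 12).

Yes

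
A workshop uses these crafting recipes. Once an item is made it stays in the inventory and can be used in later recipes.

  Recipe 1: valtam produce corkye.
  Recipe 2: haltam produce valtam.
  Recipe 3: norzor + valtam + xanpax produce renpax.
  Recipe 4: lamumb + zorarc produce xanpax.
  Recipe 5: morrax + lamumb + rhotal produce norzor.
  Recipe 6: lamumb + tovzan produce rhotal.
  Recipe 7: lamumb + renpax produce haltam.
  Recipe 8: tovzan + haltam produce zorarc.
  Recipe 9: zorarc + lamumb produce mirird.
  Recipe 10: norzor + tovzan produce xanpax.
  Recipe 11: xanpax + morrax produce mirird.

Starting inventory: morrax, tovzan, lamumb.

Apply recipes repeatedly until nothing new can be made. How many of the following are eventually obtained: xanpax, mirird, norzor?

3

lamumb + tovzan → rhotal (Recipe 6).
morrax + lamumb + rhotal → norzor (Recipe 5).
Using Recipe 10, norzor and tovzan make xanpax.
Using Recipe 11, xanpax and morrax make mirird.
xanpax: reached.
mirird: reached.
norzor: reached.
All 3 are reached.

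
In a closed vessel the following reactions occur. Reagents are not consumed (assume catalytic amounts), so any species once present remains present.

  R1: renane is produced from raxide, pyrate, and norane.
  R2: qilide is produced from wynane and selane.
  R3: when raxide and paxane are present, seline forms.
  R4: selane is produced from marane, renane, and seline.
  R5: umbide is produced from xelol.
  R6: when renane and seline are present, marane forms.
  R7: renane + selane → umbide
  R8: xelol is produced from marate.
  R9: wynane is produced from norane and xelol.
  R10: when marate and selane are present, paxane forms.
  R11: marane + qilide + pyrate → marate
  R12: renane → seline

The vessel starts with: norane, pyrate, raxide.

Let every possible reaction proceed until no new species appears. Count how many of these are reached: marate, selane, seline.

raxide, pyrate, and norane present → renane forms (R1).
renane present → seline forms (R12).
renane and seline present → marane forms (R6).
marane, renane, and seline present → selane forms (R4).
marate would need marane, qilide, and pyrate (R11), but qilide never forms.
selane: reached.
seline: reached.
Reached: selane and seline — 2 of the 3.

2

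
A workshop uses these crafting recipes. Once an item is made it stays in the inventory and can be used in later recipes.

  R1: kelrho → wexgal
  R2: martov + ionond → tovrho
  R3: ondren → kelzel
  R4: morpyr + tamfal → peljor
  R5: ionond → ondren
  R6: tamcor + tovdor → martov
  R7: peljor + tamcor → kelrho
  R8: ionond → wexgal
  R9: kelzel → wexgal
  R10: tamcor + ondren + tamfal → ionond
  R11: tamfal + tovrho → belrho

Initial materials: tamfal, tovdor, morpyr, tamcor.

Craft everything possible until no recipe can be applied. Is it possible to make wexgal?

Yes

morpyr + tamfal → peljor (R4).
peljor + tamcor → kelrho (R7).
Using R1, kelrho makes wexgal.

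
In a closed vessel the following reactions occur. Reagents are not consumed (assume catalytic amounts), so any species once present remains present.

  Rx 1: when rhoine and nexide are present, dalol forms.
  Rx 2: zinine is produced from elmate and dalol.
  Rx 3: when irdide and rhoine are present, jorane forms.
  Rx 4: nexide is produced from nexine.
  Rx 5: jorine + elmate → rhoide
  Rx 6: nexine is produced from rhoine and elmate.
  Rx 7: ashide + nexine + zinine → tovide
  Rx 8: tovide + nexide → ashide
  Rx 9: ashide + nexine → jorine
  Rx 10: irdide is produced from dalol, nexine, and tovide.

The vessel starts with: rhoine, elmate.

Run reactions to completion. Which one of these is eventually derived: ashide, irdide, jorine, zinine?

rhoine and elmate present → nexine forms (Rx 6).
nexine present → nexide forms (Rx 4).
rhoine and nexide present → dalol forms (Rx 1).
elmate and dalol present → zinine forms (Rx 2).
irdide would need dalol, nexine, and tovide (Rx 10), but tovide never forms. jorine would need ashide and nexine (Rx 9), but ashide never forms. ashide would need tovide and nexide (Rx 8), but tovide never forms.

zinine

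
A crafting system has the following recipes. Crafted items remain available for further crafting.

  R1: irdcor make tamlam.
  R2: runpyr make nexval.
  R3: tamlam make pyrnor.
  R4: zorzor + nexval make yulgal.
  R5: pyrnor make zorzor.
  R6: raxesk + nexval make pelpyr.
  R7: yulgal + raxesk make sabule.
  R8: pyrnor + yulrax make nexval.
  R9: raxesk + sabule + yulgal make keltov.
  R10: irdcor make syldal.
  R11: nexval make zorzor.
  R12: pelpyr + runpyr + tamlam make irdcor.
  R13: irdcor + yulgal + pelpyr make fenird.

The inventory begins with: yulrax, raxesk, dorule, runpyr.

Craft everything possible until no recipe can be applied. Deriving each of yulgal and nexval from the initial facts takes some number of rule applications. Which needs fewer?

nexval

nexval: runpyr → nexval (R2). [1 rule application]
yulgal: runpyr → nexval (R2). nexval → zorzor (R11). zorzor + nexval → yulgal (R4). [3 rule applications]
nexval needs fewer.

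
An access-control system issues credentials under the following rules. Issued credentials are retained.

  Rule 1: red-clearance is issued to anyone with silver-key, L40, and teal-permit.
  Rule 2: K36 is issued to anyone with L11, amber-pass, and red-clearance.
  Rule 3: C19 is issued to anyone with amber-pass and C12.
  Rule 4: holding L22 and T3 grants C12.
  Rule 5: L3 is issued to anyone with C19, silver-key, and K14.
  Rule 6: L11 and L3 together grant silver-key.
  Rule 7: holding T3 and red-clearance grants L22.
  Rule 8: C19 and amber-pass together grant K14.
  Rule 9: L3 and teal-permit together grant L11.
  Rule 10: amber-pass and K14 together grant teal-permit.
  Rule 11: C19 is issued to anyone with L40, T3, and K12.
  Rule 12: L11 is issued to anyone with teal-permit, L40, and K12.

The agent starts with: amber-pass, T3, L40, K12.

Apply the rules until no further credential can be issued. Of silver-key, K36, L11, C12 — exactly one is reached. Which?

Holding L40, T3, and K12 grants C19 (Rule 11).
Holding C19 and amber-pass grants K14 (Rule 8).
Holding amber-pass and K14 grants teal-permit (Rule 10).
Holding teal-permit, L40, and K12 grants L11 (Rule 12).
C12 would need L22 and T3 (Rule 4), but L22 is never granted. silver-key would need L11 and L3 (Rule 6), but L3 is never granted. K36 would need L11, amber-pass, and red-clearance (Rule 2), but red-clearance is never granted.

L11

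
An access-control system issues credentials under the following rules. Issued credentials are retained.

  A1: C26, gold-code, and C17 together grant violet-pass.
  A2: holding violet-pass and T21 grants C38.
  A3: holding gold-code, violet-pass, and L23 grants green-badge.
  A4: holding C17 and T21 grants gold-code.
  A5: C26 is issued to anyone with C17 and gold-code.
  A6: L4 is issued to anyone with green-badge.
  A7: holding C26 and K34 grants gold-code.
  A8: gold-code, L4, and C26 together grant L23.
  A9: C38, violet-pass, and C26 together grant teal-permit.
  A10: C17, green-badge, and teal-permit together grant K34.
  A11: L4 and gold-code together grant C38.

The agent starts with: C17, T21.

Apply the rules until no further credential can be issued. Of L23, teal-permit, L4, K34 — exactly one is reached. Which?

teal-permit

Holding C17 and T21 grants gold-code (A4).
Holding C17 and gold-code grants C26 (A5).
Holding C26, gold-code, and C17 grants violet-pass (A1).
Holding violet-pass and T21 grants C38 (A2).
Holding C38, violet-pass, and C26 grants teal-permit (A9).
K34 would need C17, green-badge, and teal-permit (A10), but green-badge is never granted. L23 would need gold-code, L4, and C26 (A8), but L4 is never granted. L4 would need green-badge (A6), but green-badge is never granted.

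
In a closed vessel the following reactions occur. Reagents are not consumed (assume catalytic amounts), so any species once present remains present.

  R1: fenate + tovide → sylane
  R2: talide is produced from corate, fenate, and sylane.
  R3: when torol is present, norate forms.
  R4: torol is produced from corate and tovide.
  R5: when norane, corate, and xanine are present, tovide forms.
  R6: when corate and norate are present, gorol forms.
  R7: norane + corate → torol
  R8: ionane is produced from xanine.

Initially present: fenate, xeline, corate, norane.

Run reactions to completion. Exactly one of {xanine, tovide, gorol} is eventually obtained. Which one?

norane and corate present → torol forms (R7).
torol present → norate forms (R3).
corate and norate present → gorol forms (R6).
tovide would need norane, corate, and xanine (R5), but xanine never forms. No rule produces xanine, and it is not given.

gorol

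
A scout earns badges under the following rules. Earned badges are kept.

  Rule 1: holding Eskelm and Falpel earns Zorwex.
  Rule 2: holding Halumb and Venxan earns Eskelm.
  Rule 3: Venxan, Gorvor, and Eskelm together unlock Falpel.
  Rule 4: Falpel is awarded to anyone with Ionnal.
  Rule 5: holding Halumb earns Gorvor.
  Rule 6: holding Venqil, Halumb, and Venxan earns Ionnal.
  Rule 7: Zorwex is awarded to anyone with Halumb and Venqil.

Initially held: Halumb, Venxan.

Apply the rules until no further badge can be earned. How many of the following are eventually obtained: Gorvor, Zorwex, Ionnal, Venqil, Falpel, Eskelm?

With Halumb and Venxan, Eskelm is earned (Rule 2).
With Halumb, Gorvor is earned (Rule 5).
With Venxan, Gorvor, and Eskelm, Falpel is earned (Rule 3).
With Eskelm and Falpel, Zorwex is earned (Rule 1).
Gorvor: reached.
Zorwex: reached.
Ionnal would need Venqil, Halumb, and Venxan (Rule 6), but Venqil is never earned.
No rule produces Venqil, and it is not given.
Falpel: reached.
Eskelm: reached.
Reached: Gorvor, Zorwex, Falpel, and Eskelm — 4 of the 6.

4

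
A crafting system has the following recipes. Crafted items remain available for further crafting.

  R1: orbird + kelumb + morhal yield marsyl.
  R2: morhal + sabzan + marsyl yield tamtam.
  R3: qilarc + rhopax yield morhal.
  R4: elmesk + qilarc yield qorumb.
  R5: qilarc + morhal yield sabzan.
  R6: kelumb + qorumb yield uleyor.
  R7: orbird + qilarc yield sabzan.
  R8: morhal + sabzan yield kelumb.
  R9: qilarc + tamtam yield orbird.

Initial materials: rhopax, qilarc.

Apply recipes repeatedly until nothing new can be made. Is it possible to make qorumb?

qorumb would need elmesk and qilarc (R4), but elmesk is never obtained.

No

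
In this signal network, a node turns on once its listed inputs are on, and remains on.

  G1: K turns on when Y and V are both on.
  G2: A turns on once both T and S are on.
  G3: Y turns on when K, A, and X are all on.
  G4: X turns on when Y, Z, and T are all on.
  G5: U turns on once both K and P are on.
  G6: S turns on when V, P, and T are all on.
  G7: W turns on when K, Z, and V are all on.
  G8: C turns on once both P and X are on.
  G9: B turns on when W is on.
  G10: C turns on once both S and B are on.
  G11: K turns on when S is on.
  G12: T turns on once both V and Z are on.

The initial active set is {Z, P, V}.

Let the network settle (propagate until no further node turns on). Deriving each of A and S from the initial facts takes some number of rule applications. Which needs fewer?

S

S: V and Z are on, so T turns on (G12). V, P, and T are on, so S turns on (G6). [2 rule applications]
A: V and Z are on, so T turns on (G12). G6: V, P, and T on → S on. G2: T and S on → A on. [3 rule applications]
S needs fewer.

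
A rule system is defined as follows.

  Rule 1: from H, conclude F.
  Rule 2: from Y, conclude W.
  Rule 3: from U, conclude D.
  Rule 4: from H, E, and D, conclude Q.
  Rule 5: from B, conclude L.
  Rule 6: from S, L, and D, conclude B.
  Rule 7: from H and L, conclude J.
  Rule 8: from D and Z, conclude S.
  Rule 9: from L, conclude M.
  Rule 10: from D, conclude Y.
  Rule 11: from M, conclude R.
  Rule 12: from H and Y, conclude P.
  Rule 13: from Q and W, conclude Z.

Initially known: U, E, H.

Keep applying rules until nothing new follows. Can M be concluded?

M would need L (Rule 9), but L is never established.

No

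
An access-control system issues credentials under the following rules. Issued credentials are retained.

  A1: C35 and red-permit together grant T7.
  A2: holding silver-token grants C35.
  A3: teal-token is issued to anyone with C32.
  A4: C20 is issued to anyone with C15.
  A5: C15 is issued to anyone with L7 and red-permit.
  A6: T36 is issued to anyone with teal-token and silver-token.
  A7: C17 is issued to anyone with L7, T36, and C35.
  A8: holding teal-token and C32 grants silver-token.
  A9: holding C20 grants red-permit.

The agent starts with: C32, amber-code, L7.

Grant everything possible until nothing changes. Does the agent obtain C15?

No

C15 would need L7 and red-permit (A5), but red-permit is never granted.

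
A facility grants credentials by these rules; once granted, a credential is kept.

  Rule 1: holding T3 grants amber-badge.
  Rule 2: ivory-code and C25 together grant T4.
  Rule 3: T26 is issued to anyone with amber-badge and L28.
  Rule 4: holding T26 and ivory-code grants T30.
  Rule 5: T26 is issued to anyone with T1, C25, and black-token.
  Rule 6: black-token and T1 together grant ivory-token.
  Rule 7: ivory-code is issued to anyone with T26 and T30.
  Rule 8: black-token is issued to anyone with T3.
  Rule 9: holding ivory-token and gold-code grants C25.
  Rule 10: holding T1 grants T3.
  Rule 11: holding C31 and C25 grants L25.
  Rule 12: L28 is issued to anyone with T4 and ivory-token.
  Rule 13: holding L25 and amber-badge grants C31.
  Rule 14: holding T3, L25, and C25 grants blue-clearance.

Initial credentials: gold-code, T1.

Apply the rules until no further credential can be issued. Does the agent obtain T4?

No

T4 would need ivory-code and C25 (Rule 2), but ivory-code is never granted.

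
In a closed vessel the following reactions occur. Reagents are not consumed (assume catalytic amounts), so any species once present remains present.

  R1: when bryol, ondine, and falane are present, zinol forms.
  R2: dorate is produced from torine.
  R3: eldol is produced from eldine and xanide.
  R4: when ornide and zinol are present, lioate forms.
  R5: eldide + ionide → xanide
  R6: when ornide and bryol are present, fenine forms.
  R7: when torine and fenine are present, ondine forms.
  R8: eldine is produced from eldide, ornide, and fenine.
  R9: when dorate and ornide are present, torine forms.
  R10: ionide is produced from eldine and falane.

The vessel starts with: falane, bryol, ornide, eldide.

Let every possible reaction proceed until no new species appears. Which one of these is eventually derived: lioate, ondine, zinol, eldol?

ornide and bryol present → fenine forms (R6).
eldide, ornide, and fenine present → eldine forms (R8).
eldine and falane present → ionide forms (R10).
eldide and ionide present → xanide forms (R5).
eldine and xanide present → eldol forms (R3).
ondine would need torine and fenine (R7), but torine never forms. lioate would need ornide and zinol (R4), but zinol never forms. zinol would need bryol, ondine, and falane (R1), but ondine never forms.

eldol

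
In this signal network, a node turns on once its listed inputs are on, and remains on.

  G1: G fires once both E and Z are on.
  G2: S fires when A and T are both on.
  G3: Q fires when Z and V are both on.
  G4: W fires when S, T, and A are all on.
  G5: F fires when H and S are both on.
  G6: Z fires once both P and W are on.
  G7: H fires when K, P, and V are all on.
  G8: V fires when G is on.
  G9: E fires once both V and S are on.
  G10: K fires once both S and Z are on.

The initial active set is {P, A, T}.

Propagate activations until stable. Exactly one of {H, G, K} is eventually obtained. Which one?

K

G2: A and T on → S on.
S, T, and A are on, so W fires (G4).
P and W are on, so Z fires (G6).
S and Z are on, so K fires (G10).
H would need K, P, and V (G7), but V never turns on. G would need E and Z (G1), but E never turns on.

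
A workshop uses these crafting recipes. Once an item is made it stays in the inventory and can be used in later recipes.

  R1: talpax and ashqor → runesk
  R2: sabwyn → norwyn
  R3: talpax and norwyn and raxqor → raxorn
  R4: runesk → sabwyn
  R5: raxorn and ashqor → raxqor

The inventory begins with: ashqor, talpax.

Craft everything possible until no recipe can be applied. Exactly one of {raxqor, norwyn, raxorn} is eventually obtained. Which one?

talpax and ashqor → runesk (R1).
Using R4, runesk makes sabwyn.
Using R2, sabwyn makes norwyn.
raxorn would need talpax, norwyn, and raxqor (R3), but raxqor is never obtained. raxqor would need raxorn and ashqor (R5), but raxorn is never obtained.

norwyn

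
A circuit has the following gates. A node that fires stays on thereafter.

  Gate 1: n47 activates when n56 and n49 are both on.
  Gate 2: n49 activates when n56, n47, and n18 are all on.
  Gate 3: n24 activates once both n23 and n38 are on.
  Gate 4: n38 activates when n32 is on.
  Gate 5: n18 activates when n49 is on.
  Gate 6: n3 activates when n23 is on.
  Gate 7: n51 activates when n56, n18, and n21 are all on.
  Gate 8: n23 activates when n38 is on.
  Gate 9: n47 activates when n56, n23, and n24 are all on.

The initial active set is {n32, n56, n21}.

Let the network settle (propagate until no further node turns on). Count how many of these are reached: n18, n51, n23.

1

Gate 4: n32 on → n38 on.
Gate 8: n38 on → n23 on.
n18 would need n49 (Gate 5), but n49 never turns on.
n51 would need n56, n18, and n21 (Gate 7), but n18 never turns on.
n23: reached.
Reached: n23 — 1 of the 3.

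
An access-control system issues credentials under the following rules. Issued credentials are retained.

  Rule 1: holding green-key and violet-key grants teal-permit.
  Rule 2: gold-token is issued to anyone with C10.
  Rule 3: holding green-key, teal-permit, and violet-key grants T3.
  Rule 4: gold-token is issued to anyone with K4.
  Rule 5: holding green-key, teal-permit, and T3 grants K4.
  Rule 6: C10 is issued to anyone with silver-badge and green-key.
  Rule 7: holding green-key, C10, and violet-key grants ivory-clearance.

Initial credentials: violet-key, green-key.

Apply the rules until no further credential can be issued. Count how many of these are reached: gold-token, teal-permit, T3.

Holding green-key and violet-key grants teal-permit (Rule 1).
Holding green-key, teal-permit, and violet-key grants T3 (Rule 3).
Holding green-key, teal-permit, and T3 grants K4 (Rule 5).
Holding K4 grants gold-token (Rule 4).
gold-token: reached.
teal-permit: reached.
T3: reached.
All 3 are reached.

3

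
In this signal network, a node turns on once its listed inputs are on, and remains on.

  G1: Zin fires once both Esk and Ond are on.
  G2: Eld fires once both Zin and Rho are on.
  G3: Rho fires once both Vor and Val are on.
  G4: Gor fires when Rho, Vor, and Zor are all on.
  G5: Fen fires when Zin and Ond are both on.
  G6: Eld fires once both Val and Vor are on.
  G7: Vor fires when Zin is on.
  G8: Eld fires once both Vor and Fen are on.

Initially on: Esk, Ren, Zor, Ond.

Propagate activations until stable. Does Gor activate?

No

Gor would need Rho, Vor, and Zor (G4), but Rho never turns on.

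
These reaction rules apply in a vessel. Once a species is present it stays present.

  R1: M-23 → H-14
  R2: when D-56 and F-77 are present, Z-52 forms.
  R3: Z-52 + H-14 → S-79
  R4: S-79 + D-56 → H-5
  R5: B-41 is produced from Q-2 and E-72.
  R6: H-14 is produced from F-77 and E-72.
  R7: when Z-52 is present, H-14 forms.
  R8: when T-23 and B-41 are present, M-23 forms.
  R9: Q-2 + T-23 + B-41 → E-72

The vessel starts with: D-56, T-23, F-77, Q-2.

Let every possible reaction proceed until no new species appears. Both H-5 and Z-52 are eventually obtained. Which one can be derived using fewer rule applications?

Z-52: D-56 and F-77 present → Z-52 forms (R2). [1 rule application]
H-5: D-56 and F-77 present → Z-52 forms (R2). Z-52 present → H-14 forms (R7). Z-52 and H-14 present → S-79 forms (R3). S-79 and D-56 present → H-5 forms (R4). [4 rule applications]
Z-52 needs fewer.

Z-52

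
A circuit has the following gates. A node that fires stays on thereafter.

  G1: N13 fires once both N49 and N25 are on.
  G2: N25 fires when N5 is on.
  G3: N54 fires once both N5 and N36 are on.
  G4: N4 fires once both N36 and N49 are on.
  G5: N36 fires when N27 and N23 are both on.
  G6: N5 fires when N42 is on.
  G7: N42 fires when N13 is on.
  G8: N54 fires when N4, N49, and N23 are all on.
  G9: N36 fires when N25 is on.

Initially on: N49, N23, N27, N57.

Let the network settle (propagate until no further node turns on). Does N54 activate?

Yes

N27 and N23 are on, so N36 fires (G5).
G4: N36 and N49 on → N4 on.
G8: N4, N49, and N23 on → N54 on.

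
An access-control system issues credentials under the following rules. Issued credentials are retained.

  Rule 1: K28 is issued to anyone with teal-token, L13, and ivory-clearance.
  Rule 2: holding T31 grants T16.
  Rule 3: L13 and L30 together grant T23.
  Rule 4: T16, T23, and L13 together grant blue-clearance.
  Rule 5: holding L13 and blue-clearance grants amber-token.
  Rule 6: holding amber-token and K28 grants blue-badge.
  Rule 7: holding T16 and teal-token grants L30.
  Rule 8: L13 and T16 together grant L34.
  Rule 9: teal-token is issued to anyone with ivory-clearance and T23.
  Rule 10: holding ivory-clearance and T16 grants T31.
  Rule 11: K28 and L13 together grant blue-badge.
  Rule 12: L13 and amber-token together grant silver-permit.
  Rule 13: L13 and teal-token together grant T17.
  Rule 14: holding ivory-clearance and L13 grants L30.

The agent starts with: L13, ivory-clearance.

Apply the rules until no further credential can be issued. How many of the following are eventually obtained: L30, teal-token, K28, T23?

Holding ivory-clearance and L13 grants L30 (Rule 14).
Holding L13 and L30 grants T23 (Rule 3).
Holding ivory-clearance and T23 grants teal-token (Rule 9).
Holding teal-token, L13, and ivory-clearance grants K28 (Rule 1).
L30: reached.
teal-token: reached.
K28: reached.
T23: reached.
All 4 are reached.

4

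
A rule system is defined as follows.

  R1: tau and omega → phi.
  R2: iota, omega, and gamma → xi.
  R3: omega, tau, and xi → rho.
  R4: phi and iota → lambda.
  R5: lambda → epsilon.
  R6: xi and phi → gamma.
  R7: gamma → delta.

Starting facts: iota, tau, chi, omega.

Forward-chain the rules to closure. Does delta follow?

No

delta would need gamma (R7), but gamma is never established.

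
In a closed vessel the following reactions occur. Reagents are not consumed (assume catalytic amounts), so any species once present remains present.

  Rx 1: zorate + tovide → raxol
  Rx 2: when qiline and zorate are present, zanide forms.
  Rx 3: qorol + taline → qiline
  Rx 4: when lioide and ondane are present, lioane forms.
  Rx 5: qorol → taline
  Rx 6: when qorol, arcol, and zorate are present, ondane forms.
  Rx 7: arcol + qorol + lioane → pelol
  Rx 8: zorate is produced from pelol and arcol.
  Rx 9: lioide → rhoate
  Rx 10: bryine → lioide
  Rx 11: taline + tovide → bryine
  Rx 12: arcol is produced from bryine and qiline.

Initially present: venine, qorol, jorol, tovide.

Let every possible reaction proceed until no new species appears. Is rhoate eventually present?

qorol present → taline forms (Rx 5).
taline and tovide present → bryine forms (Rx 11).
bryine present → lioide forms (Rx 10).
lioide present → rhoate forms (Rx 9).

Yes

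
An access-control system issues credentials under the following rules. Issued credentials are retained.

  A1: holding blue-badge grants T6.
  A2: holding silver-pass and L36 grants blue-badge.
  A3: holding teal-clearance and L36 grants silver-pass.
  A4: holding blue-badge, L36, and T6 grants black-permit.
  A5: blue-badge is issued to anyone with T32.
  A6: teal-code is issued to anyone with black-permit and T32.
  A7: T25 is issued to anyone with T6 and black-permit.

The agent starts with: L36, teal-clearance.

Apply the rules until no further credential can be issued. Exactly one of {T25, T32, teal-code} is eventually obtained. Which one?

T25

Holding teal-clearance and L36 grants silver-pass (A3).
Holding silver-pass and L36 grants blue-badge (A2).
Holding blue-badge grants T6 (A1).
Holding blue-badge, L36, and T6 grants black-permit (A4).
Holding T6 and black-permit grants T25 (A7).
teal-code would need black-permit and T32 (A6), but T32 is never granted. No rule produces T32, and it is not given.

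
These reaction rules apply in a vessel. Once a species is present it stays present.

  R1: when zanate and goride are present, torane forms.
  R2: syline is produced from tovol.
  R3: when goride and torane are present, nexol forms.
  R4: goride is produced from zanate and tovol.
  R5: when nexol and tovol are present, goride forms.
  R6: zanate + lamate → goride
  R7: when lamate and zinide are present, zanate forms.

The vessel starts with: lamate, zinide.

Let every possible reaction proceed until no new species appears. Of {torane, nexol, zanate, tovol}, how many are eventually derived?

3

lamate and zinide present → zanate forms (R7).
zanate and lamate present → goride forms (R6).
zanate and goride present → torane forms (R1).
goride and torane present → nexol forms (R3).
torane: reached.
nexol: reached.
zanate: reached.
No rule produces tovol, and it is not given.
Reached: torane, nexol, and zanate — 3 of the 4.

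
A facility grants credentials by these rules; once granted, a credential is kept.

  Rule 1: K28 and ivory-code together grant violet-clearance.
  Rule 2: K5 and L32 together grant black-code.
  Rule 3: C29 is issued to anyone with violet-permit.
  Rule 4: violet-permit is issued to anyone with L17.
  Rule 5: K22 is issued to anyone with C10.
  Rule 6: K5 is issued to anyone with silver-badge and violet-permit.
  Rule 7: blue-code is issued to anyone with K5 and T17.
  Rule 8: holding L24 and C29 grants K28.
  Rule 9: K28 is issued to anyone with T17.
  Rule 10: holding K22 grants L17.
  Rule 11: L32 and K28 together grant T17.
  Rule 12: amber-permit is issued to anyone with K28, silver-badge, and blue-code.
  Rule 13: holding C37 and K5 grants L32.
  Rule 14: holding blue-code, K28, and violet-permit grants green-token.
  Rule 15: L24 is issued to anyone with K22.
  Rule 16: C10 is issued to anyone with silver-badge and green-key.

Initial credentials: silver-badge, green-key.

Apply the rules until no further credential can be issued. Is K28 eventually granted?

Yes

Holding silver-badge and green-key grants C10 (Rule 16).
Holding C10 grants K22 (Rule 5).
Holding K22 grants L24 (Rule 15).
Holding K22 grants L17 (Rule 10).
Holding L17 grants violet-permit (Rule 4).
Holding violet-permit grants C29 (Rule 3).
Holding L24 and C29 grants K28 (Rule 8).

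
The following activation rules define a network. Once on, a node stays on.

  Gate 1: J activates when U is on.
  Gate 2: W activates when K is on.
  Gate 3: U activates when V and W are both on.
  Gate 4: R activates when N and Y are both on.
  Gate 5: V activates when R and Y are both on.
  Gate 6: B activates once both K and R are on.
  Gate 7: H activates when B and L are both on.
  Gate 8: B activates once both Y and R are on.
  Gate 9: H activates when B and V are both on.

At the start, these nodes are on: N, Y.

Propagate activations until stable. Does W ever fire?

No

W would need K (Gate 2), but K never turns on.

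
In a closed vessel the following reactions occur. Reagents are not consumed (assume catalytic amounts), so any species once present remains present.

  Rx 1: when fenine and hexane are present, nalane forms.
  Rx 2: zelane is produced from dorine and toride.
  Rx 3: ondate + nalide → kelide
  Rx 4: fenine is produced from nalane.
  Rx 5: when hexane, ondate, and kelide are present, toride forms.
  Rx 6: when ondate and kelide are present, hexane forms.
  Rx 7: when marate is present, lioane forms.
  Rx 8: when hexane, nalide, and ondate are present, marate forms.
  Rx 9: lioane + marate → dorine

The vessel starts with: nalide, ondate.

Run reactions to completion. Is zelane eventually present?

ondate and nalide present → kelide forms (Rx 3).
ondate and kelide present → hexane forms (Rx 6).
hexane, nalide, and ondate present → marate forms (Rx 8).
hexane, ondate, and kelide present → toride forms (Rx 5).
marate present → lioane forms (Rx 7).
lioane and marate present → dorine forms (Rx 9).
dorine and toride present → zelane forms (Rx 2).

Yes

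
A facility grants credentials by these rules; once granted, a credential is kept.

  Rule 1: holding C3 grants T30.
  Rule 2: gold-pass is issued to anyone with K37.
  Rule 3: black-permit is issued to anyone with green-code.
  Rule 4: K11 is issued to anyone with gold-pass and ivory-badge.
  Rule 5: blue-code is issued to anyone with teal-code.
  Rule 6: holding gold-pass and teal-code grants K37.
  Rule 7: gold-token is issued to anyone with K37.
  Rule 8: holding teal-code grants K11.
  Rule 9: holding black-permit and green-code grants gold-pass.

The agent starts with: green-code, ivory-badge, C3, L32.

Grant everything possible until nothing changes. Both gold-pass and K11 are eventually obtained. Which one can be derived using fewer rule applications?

gold-pass: Holding green-code grants black-permit (Rule 3). Holding black-permit and green-code grants gold-pass (Rule 9). [2 rule applications]
K11: Holding green-code grants black-permit (Rule 3). Holding black-permit and green-code grants gold-pass (Rule 9). Holding gold-pass and ivory-badge grants K11 (Rule 4). [3 rule applications]
gold-pass needs fewer.

gold-pass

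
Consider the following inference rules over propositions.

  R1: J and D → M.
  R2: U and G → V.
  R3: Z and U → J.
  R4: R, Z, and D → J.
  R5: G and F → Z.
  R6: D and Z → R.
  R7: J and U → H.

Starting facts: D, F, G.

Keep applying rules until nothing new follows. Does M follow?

Yes

From G and F, R5 gives Z.
From D and Z, R6 gives R.
From R, Z, and D, R4 gives J.
From J and D, R1 gives M.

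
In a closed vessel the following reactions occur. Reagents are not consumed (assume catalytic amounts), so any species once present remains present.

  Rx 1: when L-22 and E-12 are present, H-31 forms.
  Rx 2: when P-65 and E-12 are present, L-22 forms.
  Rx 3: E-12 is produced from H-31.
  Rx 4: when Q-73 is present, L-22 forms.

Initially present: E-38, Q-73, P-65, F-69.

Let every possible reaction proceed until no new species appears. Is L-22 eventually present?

Q-73 present → L-22 forms (Rx 4).

Yes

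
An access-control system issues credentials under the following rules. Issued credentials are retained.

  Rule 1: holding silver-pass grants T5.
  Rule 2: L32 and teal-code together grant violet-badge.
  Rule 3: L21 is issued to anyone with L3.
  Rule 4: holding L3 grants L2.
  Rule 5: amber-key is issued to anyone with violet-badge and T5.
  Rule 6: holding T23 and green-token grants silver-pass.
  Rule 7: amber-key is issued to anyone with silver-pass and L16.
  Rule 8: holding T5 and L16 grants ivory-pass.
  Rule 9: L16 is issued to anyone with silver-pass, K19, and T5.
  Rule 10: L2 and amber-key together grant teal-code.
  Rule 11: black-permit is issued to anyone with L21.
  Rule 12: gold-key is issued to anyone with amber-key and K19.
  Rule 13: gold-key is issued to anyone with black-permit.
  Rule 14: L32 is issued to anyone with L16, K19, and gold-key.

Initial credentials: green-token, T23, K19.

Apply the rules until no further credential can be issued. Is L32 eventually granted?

Holding T23 and green-token grants silver-pass (Rule 6).
Holding silver-pass grants T5 (Rule 1).
Holding silver-pass, K19, and T5 grants L16 (Rule 9).
Holding silver-pass and L16 grants amber-key (Rule 7).
Holding amber-key and K19 grants gold-key (Rule 12).
Holding L16, K19, and gold-key grants L32 (Rule 14).

Yes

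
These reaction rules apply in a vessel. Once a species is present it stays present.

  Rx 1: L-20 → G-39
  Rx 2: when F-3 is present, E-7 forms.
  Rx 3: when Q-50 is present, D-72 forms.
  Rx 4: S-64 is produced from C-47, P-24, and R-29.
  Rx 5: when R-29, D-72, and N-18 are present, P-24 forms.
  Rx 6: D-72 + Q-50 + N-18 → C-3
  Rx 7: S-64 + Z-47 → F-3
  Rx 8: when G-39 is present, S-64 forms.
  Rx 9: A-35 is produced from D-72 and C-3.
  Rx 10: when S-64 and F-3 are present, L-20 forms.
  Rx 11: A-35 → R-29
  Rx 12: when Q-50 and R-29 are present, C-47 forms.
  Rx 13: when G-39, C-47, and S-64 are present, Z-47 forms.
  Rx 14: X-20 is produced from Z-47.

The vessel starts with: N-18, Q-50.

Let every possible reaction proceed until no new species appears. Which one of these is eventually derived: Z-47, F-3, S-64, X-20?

Q-50 present → D-72 forms (Rx 3).
D-72, Q-50, and N-18 present → C-3 forms (Rx 6).
D-72 and C-3 present → A-35 forms (Rx 9).
A-35 present → R-29 forms (Rx 11).
R-29, D-72, and N-18 present → P-24 forms (Rx 5).
Q-50 and R-29 present → C-47 forms (Rx 12).
C-47, P-24, and R-29 present → S-64 forms (Rx 4).
X-20 would need Z-47 (Rx 14), but Z-47 never forms. Z-47 would need G-39, C-47, and S-64 (Rx 13), but G-39 never forms. F-3 would need S-64 and Z-47 (Rx 7), but Z-47 never forms.

S-64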